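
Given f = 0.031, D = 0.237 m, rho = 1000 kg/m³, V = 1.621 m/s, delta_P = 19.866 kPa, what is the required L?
Formula: \Delta P = f \frac{L}{D} \frac{\rho V^2}{2}
Substituting knowns: 19.866 = 0.031·(L/0.237)·0.5·1000·1.621²/1000
Solving for L: L = (19.866·1000)·0.237/(0.031·0.5·1000·1.621²) = 115.6 m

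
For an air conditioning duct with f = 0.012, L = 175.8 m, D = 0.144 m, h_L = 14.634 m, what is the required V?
Formula: h_L = f \frac{L}{D} \frac{V^2}{2g}
Substituting knowns: 14.634 = 0.012·(175.8/0.144)·V²/(2·9.81)
Solving for V: V = √(14.634·2·9.81/(0.012·(175.8/0.144))) = 4.427 m/s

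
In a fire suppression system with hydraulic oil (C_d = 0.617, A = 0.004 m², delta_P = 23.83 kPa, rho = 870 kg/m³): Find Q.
Formula: Q = C_d A \sqrt{\frac{2 \Delta P}{\rho}}
Q = 0.617·0.004·√(2·(23.83·1000)/870)·1000 = 18.27 L/s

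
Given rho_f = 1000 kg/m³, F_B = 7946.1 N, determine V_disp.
Formula: F_B = \rho_f g V_{disp}
Substituting knowns: 7946.1 = 1000·9.81·V_disp
Solving for V_disp: V_disp = 7946.1/(1000·9.81) = 0.81 m³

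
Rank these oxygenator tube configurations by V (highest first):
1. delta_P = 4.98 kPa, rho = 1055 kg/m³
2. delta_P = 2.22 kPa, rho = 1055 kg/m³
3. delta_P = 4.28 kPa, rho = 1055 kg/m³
Case 1: V = 3.073 m/s
Case 2: V = 2.051 m/s
Case 3: V = 2.848 m/s
Ranking (highest first): 1, 3, 2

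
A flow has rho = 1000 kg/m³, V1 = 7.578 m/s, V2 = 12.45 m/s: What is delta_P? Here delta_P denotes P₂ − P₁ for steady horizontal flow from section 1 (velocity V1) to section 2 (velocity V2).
Formula: \Delta P = \frac{1}{2} \rho (V_1^2 - V_2^2)
delta_P = 0.5·1000·(7.578² − 12.45²)/1000 = -48.79 kPa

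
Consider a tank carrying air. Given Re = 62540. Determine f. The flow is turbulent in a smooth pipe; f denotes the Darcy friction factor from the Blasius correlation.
Formula: f = \frac{0.316}{Re^{0.25}}
f = 0.316/62540^0.25 = 0.01998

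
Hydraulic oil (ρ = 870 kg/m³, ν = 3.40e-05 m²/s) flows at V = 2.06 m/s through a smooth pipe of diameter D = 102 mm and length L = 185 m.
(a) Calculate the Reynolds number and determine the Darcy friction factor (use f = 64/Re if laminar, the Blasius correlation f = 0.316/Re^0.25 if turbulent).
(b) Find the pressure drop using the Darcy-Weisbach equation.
(a) Re = V·D/ν = 2.06·0.102/3.40e-05 = 6180 → turbulent (Re > 4000); f = 0.316/Re^0.25 = 0.316/6180^0.25 = 0.03564
(b) Darcy-Weisbach: ΔP = f·(L/D)·½ρV²/1000 = 0.03564·(185/0.102)·½·870·2.06²/1000 = 119.3 kPa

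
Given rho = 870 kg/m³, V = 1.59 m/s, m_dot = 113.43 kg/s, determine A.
Formula: \dot{m} = \rho A V
Substituting knowns: 113.43 = 870·A·1.59
Solving for A: A = 113.43/(870·1.59) = 0.082 m²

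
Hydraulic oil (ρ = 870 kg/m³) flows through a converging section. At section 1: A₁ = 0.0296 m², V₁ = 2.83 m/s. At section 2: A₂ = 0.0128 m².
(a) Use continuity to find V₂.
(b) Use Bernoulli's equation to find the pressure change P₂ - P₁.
(a) Continuity: A₁V₁=A₂V₂ -> V₂=A₁V₁/A₂=0.0296*2.83/0.0128=6.54 m/s
(b) Bernoulli: P₂-P₁=0.5*rho*(V₁^2-V₂^2)/1000=0.5*870*(2.83^2-6.54^2)/1000=-15.12 kPa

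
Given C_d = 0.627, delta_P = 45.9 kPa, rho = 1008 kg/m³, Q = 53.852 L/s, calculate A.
Formula: Q = C_d A \sqrt{\frac{2 \Delta P}{\rho}}
Substituting knowns: 53.852 = 0.627·A·√(2·(45.9·1000)/1008)·1000
Solving for A: A = (53.852/1000)/(0.627·√(2·(45.9·1000)/1008)) = 0.009 m²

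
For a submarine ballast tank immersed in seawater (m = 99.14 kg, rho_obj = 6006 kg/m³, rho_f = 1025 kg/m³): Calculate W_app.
Formula: W_{app} = mg\left(1 - \frac{\rho_f}{\rho_{obj}}\right)
W_app = 99.14·9.81·(1 − 1025/6006) = 806.6 N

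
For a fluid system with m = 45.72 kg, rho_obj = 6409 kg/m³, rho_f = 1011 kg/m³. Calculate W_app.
Formula: W_{app} = mg\left(1 - \frac{\rho_f}{\rho_{obj}}\right)
W_app = 45.72·9.81·(1 − 1011/6409) = 377.8 N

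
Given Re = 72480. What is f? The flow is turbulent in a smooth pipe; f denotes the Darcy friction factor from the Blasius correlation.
Formula: f = \frac{0.316}{Re^{0.25}}
f = 0.316/72480^0.25 = 0.01926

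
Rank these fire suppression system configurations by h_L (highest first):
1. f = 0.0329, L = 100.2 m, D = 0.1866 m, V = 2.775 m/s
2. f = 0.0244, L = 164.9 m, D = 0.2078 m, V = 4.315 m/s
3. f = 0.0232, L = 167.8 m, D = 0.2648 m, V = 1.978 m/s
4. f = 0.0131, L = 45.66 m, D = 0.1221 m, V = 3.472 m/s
Case 1: h_L = 6.934 m
Case 2: h_L = 18.38 m
Case 3: h_L = 2.932 m
Case 4: h_L = 3.01 m
Ranking (highest first): 2, 1, 4, 3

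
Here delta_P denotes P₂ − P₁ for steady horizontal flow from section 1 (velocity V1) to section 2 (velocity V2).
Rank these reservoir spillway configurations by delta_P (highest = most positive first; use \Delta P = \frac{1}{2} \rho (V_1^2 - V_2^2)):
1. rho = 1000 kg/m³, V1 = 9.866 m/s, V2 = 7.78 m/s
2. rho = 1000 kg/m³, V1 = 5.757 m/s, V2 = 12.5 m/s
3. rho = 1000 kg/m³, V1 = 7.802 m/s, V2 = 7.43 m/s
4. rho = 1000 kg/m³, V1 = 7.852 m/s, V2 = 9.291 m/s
Case 1: delta_P = 18.4 kPa
Case 2: delta_P = -61.55 kPa
Case 3: delta_P = 2.833 kPa
Case 4: delta_P = -12.33 kPa
Ranking (highest first): 1, 3, 4, 2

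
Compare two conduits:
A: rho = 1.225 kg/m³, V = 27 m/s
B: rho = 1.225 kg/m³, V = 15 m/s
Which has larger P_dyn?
P_dyn(A) = 0.4465 kPa, P_dyn(B) = 0.1378 kPa. Answer: A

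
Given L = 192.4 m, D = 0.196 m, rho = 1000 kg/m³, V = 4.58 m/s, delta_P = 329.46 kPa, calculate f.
Formula: \Delta P = f \frac{L}{D} \frac{\rho V^2}{2}
Substituting knowns: 329.46 = f·(192.4/0.196)·0.5·1000·4.58²/1000
Solving for f: f = (329.46·1000)/((192.4/0.196)·0.5·1000·4.58²) = 0.032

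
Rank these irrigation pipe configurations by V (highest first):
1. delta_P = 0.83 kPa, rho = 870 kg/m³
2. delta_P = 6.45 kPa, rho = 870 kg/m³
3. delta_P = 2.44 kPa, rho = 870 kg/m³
Case 1: V = 1.381 m/s
Case 2: V = 3.851 m/s
Case 3: V = 2.368 m/s
Ranking (highest first): 2, 3, 1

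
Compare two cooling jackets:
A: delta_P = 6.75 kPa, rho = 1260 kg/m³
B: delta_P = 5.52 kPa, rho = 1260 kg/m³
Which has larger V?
V(A) = 3.273 m/s, V(B) = 2.96 m/s. Answer: A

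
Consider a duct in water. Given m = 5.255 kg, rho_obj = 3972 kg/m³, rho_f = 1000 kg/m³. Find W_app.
Formula: W_{app} = mg\left(1 - \frac{\rho_f}{\rho_{obj}}\right)
W_app = 5.255·9.81·(1 − 1000/3972) = 38.57 N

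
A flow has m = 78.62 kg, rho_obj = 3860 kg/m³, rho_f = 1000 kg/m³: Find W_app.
Formula: W_{app} = mg\left(1 - \frac{\rho_f}{\rho_{obj}}\right)
W_app = 78.62·9.81·(1 − 1000/3860) = 571.5 N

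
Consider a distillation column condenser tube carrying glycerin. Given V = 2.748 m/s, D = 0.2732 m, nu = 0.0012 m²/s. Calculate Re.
Formula: Re = \frac{V D}{\nu}
Re = 2.748·0.2732/0.0012 = 625.6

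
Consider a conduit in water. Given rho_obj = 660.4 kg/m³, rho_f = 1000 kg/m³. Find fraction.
Formula: f_{sub} = \frac{\rho_{obj}}{\rho_f}
fraction = 660.4/1000 = 0.6604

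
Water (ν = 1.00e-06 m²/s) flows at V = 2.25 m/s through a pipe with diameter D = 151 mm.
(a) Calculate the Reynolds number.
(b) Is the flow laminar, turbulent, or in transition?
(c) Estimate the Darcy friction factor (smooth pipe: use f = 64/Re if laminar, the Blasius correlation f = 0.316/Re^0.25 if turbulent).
(a) Re = V·D/ν = 2.25·0.151/1.00e-06 = 339750
(b) Flow regime: turbulent (Re > 4000)
(c) Friction factor: f = 0.316/Re^0.25 = 0.316/339750^0.25 = 0.01309 (Blasius is strictly valid for Re ≲ 1e5; used here as the smooth-pipe estimate the problem specifies)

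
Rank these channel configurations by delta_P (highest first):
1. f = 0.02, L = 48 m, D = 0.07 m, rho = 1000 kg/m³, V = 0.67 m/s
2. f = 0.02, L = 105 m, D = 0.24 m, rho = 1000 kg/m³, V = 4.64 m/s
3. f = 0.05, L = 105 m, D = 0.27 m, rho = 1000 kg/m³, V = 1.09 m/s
Case 1: delta_P = 3.078 kPa
Case 2: delta_P = 94.19 kPa
Case 3: delta_P = 11.55 kPa
Ranking (highest first): 2, 3, 1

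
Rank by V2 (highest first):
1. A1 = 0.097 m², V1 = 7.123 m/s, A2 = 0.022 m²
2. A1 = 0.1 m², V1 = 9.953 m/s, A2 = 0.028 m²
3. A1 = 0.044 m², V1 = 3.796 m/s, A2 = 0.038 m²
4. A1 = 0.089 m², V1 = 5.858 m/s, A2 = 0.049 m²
Case 1: V2 = 31.41 m/s
Case 2: V2 = 35.55 m/s
Case 3: V2 = 4.395 m/s
Case 4: V2 = 10.64 m/s
Ranking (highest first): 2, 1, 4, 3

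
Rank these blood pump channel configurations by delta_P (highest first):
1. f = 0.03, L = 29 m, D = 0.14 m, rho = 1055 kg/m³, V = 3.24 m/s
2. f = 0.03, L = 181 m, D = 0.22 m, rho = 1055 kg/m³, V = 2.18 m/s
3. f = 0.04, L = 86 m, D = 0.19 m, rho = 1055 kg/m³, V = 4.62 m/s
Case 1: delta_P = 34.41 kPa
Case 2: delta_P = 61.87 kPa
Case 3: delta_P = 203.9 kPa
Ranking (highest first): 3, 2, 1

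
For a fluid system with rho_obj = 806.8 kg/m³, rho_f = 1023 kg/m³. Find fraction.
Formula: f_{sub} = \frac{\rho_{obj}}{\rho_f}
fraction = 806.8/1023 = 0.7887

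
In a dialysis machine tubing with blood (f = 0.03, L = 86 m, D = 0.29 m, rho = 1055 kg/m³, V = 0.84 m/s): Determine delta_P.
Formula: \Delta P = f \frac{L}{D} \frac{\rho V^2}{2}
delta_P = 0.03·(86/0.29)·0.5·1055·0.84²/1000 = 3.311 kPa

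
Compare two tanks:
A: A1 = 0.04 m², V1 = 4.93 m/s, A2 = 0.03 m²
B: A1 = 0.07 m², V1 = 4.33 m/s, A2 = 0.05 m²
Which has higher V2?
V2(A) = 6.573 m/s, V2(B) = 6.062 m/s. Answer: A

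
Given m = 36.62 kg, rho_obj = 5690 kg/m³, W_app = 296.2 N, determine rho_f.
Formula: W_{app} = mg\left(1 - \frac{\rho_f}{\rho_{obj}}\right)
Substituting knowns: 296.2 = 36.62·9.81·(1 − rho_f/5690)
Solving for rho_f: rho_f = 5690·(1 − 296.2/(36.62·9.81)) = 998.5 kg/m³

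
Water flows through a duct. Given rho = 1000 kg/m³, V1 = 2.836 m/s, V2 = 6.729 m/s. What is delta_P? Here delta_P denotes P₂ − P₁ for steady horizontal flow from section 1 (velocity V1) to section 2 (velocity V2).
Formula: \Delta P = \frac{1}{2} \rho (V_1^2 - V_2^2)
delta_P = 0.5·1000·(2.836² − 6.729²)/1000 = -18.62 kPa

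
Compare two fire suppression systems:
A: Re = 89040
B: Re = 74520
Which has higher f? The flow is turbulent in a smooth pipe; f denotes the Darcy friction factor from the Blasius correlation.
f(A) = 0.01829, f(B) = 0.01913. Answer: B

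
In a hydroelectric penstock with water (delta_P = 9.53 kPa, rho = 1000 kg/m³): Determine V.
Formula: V = \sqrt{\frac{2 \Delta P}{\rho}}
V = √(2·(9.53·1000)/1000) = 4.366 m/s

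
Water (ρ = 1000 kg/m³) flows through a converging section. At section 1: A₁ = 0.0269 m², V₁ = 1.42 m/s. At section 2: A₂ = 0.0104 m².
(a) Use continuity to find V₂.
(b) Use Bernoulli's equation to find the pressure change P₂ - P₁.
(a) Continuity: A₁V₁=A₂V₂ -> V₂=A₁V₁/A₂=0.0269*1.42/0.0104=3.67 m/s
(b) Bernoulli: P₂-P₁=0.5*rho*(V₁^2-V₂^2)/1000=0.5*1000*(1.42^2-3.67^2)/1000=-5.726 kPa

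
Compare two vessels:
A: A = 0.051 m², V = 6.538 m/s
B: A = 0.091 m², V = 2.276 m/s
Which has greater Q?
Q(A) = 333.4 L/s, Q(B) = 207.1 L/s. Answer: A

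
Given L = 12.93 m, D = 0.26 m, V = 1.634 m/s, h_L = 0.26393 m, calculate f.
Formula: h_L = f \frac{L}{D} \frac{V^2}{2g}
Substituting knowns: 0.26393 = f·(12.93/0.26)·1.634²/(2·9.81)
Solving for f: f = 0.26393·2·9.81/((12.93/0.26)·1.634²) = 0.039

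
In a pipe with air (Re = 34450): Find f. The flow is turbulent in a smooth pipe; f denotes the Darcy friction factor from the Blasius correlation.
Formula: f = \frac{0.316}{Re^{0.25}}
f = 0.316/34450^0.25 = 0.02319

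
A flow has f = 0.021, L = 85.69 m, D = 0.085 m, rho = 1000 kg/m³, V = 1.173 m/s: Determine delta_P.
Formula: \Delta P = f \frac{L}{D} \frac{\rho V^2}{2}
delta_P = 0.021·(85.69/0.085)·0.5·1000·1.173²/1000 = 14.56 kPa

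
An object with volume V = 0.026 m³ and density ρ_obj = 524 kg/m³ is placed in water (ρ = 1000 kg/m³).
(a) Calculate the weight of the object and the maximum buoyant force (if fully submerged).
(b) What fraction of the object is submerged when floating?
(a) W=rho_obj*g*V=524*9.81*0.026=133.7 N; F_B(max)=rho*g*V=1000*9.81*0.026=255.1 N
(b) Floating fraction=rho_obj/rho=524/1000=0.524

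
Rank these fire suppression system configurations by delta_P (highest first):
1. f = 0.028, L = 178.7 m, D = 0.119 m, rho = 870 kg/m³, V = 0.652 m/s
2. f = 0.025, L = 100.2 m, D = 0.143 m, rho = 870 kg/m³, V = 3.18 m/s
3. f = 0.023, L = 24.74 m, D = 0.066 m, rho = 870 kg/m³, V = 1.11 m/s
Case 1: delta_P = 7.775 kPa
Case 2: delta_P = 77.06 kPa
Case 3: delta_P = 4.621 kPa
Ranking (highest first): 2, 1, 3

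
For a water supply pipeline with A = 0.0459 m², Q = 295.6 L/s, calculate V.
Formula: Q = A V
Substituting knowns: 295.6 = 0.0459·V·1000
Solving for V: V = (295.6/1000)/0.0459 = 6.44 m/s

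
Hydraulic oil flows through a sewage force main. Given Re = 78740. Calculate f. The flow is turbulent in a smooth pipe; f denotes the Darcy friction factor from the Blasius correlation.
Formula: f = \frac{0.316}{Re^{0.25}}
f = 0.316/78740^0.25 = 0.01886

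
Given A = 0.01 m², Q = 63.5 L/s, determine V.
Formula: Q = A V
Substituting knowns: 63.5 = 0.01·V·1000
Solving for V: V = (63.5/1000)/0.01 = 6.35 m/s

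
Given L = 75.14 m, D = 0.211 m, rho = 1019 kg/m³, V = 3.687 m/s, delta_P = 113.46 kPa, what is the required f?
Formula: \Delta P = f \frac{L}{D} \frac{\rho V^2}{2}
Substituting knowns: 113.46 = f·(75.14/0.211)·0.5·1019·3.687²/1000
Solving for f: f = (113.46·1000)/((75.14/0.211)·0.5·1019·3.687²) = 0.046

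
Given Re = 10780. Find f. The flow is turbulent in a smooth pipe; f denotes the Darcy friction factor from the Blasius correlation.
Formula: f = \frac{0.316}{Re^{0.25}}
f = 0.316/10780^0.25 = 0.03101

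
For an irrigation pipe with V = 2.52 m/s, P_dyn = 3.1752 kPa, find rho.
Formula: P_{dyn} = \frac{1}{2} \rho V^2
Substituting knowns: 3.1752 = 0.5·rho·2.52²/1000
Solving for rho: rho = 2·(3.1752·1000)/2.52² = 1000 kg/m³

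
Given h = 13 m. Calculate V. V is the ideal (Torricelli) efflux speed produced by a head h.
Formula: V = \sqrt{2 g h}
V = √(2·9.81·13) = 15.97 m/s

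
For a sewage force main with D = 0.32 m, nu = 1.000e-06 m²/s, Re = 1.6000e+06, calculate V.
Formula: Re = \frac{V D}{\nu}
Substituting knowns: 1.6000e+06 = V·0.32/1.000e-06
Solving for V: V = 1.6000e+06·1.000e-06/0.32 = 5 m/s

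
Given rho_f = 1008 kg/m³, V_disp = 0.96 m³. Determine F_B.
Formula: F_B = \rho_f g V_{disp}
F_B = 1008·9.81·0.96 = 9493 N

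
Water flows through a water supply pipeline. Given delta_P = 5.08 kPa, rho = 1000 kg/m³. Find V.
Formula: V = \sqrt{\frac{2 \Delta P}{\rho}}
V = √(2·(5.08·1000)/1000) = 3.187 m/s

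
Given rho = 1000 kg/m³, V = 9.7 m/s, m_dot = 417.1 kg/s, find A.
Formula: \dot{m} = \rho A V
Substituting knowns: 417.1 = 1000·A·9.7
Solving for A: A = 417.1/(1000·9.7) = 0.043 m²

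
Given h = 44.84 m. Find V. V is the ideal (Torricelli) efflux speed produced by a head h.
Formula: V = \sqrt{2 g h}
V = √(2·9.81·44.84) = 29.66 m/s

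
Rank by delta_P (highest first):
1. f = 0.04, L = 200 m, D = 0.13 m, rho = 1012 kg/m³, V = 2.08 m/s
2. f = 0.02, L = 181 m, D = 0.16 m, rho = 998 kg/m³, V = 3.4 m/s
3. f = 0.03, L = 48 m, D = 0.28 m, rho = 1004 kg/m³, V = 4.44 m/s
Case 1: delta_P = 134.7 kPa
Case 2: delta_P = 130.5 kPa
Case 3: delta_P = 50.89 kPa
Ranking (highest first): 1, 2, 3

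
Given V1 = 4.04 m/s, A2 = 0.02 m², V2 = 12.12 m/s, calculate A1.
Formula: V_2 = \frac{A_1 V_1}{A_2}
Substituting knowns: 12.12 = A1·4.04/0.02
Solving for A1: A1 = 12.12·0.02/4.04 = 0.06 m²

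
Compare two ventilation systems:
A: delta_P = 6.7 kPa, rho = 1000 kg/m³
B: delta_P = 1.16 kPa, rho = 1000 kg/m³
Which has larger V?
V(A) = 3.661 m/s, V(B) = 1.523 m/s. Answer: A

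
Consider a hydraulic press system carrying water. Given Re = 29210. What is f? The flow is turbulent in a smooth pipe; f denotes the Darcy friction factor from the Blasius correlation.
Formula: f = \frac{0.316}{Re^{0.25}}
f = 0.316/29210^0.25 = 0.02417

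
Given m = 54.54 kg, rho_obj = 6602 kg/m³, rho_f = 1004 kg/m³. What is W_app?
Formula: W_{app} = mg\left(1 - \frac{\rho_f}{\rho_{obj}}\right)
W_app = 54.54·9.81·(1 − 1004/6602) = 453.7 N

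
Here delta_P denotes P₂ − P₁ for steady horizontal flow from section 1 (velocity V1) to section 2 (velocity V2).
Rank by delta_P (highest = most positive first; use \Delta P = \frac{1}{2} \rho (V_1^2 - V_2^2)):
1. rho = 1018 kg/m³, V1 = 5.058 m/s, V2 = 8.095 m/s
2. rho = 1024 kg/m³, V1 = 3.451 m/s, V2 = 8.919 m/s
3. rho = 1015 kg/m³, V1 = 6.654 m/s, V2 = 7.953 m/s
Case 1: delta_P = -20.33 kPa
Case 2: delta_P = -34.63 kPa
Case 3: delta_P = -9.63 kPa
Ranking (highest first): 3, 1, 2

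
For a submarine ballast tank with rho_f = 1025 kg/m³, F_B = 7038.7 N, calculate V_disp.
Formula: F_B = \rho_f g V_{disp}
Substituting knowns: 7038.7 = 1025·9.81·V_disp
Solving for V_disp: V_disp = 7038.7/(1025·9.81) = 0.7 m³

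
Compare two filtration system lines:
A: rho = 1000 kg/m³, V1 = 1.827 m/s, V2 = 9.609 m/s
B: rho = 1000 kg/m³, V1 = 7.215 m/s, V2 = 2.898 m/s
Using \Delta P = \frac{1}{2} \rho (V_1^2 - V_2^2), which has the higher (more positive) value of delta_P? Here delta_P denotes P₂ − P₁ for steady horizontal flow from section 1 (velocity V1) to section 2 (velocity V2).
delta_P(A) = -44.5 kPa, delta_P(B) = 21.83 kPa. Answer: B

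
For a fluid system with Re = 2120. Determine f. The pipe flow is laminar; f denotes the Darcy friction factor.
Formula: f = \frac{64}{Re}
f = 64/2120 = 0.03019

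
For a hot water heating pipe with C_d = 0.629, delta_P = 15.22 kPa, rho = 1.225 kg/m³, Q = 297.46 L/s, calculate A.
Formula: Q = C_d A \sqrt{\frac{2 \Delta P}{\rho}}
Substituting knowns: 297.46 = 0.629·A·√(2·(15.22·1000)/1.225)·1000
Solving for A: A = (297.46/1000)/(0.629·√(2·(15.22·1000)/1.225)) = 0.003 m²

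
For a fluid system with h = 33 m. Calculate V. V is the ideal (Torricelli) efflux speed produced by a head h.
Formula: V = \sqrt{2 g h}
V = √(2·9.81·33) = 25.45 m/s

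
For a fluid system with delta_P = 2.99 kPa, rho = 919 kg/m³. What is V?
Formula: V = \sqrt{\frac{2 \Delta P}{\rho}}
V = √(2·(2.99·1000)/919) = 2.551 m/s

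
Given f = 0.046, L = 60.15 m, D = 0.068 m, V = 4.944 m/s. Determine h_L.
Formula: h_L = f \frac{L}{D} \frac{V^2}{2g}
h_L = 0.046·(60.15/0.068)·4.944²/(2·9.81) = 50.69 m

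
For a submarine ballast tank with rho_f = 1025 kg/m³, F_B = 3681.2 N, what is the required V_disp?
Formula: F_B = \rho_f g V_{disp}
Substituting knowns: 3681.2 = 1025·9.81·V_disp
Solving for V_disp: V_disp = 3681.2/(1025·9.81) = 0.3661 m³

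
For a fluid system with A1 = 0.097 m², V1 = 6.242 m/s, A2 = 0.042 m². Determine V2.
Formula: V_2 = \frac{A_1 V_1}{A_2}
V2 = 0.097·6.242/0.042 = 14.42 m/s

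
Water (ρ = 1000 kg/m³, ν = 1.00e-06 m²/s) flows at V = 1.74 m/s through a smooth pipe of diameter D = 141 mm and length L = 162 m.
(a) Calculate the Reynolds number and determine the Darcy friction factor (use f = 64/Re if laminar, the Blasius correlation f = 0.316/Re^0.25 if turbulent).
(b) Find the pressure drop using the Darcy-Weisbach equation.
(a) Re = V·D/ν = 1.74·0.141/1.00e-06 = 245340 → turbulent (Re > 4000); f = 0.316/Re^0.25 = 0.316/245340^0.25 = 0.014199 (Blasius is strictly valid for Re ≲ 1e5; used here as the smooth-pipe estimate the problem specifies)
(b) Darcy-Weisbach: ΔP = f·(L/D)·½ρV²/1000 = 0.014199·(162/0.141)·½·1000·1.74²/1000 = 24.7 kPa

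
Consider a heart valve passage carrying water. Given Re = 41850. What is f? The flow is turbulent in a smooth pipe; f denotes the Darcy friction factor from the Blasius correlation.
Formula: f = \frac{0.316}{Re^{0.25}}
f = 0.316/41850^0.25 = 0.02209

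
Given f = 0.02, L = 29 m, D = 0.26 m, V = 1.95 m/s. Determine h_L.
Formula: h_L = f \frac{L}{D} \frac{V^2}{2g}
h_L = 0.02·(29/0.26)·1.95²/(2·9.81) = 0.4323 m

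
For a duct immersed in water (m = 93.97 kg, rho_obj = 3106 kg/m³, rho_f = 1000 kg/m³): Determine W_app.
Formula: W_{app} = mg\left(1 - \frac{\rho_f}{\rho_{obj}}\right)
W_app = 93.97·9.81·(1 − 1000/3106) = 625.1 N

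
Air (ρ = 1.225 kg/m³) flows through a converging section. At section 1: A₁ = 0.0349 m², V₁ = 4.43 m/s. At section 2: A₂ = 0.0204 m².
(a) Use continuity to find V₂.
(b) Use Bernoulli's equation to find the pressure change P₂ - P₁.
(a) Continuity: A₁V₁=A₂V₂ -> V₂=A₁V₁/A₂=0.0349*4.43/0.0204=7.58 m/s
(b) Bernoulli: P₂-P₁=0.5*rho*(V₁^2-V₂^2)/1000=0.5*1.225*(4.43^2-7.58^2)/1000=-0.02317 kPa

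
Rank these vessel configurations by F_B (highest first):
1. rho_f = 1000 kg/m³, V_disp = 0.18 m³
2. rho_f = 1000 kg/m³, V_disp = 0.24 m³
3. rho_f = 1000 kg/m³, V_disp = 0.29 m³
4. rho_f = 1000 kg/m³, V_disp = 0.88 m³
Case 1: F_B = 1766 N
Case 2: F_B = 2354 N
Case 3: F_B = 2845 N
Case 4: F_B = 8633 N
Ranking (highest first): 4, 3, 2, 1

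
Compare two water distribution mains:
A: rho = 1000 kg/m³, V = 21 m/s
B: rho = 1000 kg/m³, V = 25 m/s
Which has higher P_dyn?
P_dyn(A) = 220.5 kPa, P_dyn(B) = 312.5 kPa. Answer: B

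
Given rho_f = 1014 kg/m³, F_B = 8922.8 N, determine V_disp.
Formula: F_B = \rho_f g V_{disp}
Substituting knowns: 8922.8 = 1014·9.81·V_disp
Solving for V_disp: V_disp = 8922.8/(1014·9.81) = 0.897 m³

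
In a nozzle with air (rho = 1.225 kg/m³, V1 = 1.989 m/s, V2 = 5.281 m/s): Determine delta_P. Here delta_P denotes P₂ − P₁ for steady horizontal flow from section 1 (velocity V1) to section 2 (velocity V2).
Formula: \Delta P = \frac{1}{2} \rho (V_1^2 - V_2^2)
delta_P = 0.5·1.225·(1.989² − 5.281²)/1000 = -0.01466 kPa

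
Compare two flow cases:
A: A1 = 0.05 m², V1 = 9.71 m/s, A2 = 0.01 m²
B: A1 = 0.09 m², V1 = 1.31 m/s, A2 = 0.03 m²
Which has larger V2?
V2(A) = 48.55 m/s, V2(B) = 3.93 m/s. Answer: A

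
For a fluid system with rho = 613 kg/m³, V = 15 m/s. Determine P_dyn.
Formula: P_{dyn} = \frac{1}{2} \rho V^2
P_dyn = 0.5·613·15²/1000 = 68.96 kPa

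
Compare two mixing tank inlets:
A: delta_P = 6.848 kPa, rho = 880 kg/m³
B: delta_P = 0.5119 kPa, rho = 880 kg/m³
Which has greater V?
V(A) = 3.945 m/s, V(B) = 1.079 m/s. Answer: A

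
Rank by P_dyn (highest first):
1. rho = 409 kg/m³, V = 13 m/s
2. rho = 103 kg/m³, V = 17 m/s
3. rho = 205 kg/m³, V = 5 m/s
Case 1: P_dyn = 34.56 kPa
Case 2: P_dyn = 14.88 kPa
Case 3: P_dyn = 2.562 kPa
Ranking (highest first): 1, 2, 3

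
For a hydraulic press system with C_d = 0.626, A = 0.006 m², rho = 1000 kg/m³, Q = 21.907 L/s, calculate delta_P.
Formula: Q = C_d A \sqrt{\frac{2 \Delta P}{\rho}}
Substituting knowns: 21.907 = 0.626·0.006·√(2·(delta_P·1000)/1000)·1000
Solving for delta_P: delta_P = ((21.907/1000)/(0.626·0.006))²·1000/2/1000 = 17.01 kPa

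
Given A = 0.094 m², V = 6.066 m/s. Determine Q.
Formula: Q = A V
Q = 0.094·6.066·1000 = 570.2 L/s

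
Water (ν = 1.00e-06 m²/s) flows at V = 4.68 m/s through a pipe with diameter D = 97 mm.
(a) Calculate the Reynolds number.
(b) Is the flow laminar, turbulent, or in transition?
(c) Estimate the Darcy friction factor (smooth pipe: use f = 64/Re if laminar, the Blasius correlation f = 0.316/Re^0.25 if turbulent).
(a) Re = V·D/ν = 4.68·0.097/1.00e-06 = 453960
(b) Flow regime: turbulent (Re > 4000)
(c) Friction factor: f = 0.316/Re^0.25 = 0.316/453960^0.25 = 0.01217 (Blasius is strictly valid for Re ≲ 1e5; used here as the smooth-pipe estimate the problem specifies)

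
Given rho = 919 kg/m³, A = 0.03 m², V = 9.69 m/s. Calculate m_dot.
Formula: \dot{m} = \rho A V
m_dot = 919·0.03·9.69 = 267.2 kg/s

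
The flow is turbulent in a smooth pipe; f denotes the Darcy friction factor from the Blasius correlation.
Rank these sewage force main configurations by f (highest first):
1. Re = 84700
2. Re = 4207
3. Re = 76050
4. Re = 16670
Case 1: f = 0.01852
Case 2: f = 0.03924
Case 3: f = 0.01903
Case 4: f = 0.02781
Ranking (highest first): 2, 4, 3, 1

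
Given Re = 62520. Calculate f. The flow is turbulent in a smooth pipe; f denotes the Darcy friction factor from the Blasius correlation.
Formula: f = \frac{0.316}{Re^{0.25}}
f = 0.316/62520^0.25 = 0.01998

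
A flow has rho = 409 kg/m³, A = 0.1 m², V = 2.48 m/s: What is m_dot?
Formula: \dot{m} = \rho A V
m_dot = 409·0.1·2.48 = 101.4 kg/s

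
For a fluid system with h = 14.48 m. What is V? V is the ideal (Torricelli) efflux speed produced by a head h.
Formula: V = \sqrt{2 g h}
V = √(2·9.81·14.48) = 16.86 m/s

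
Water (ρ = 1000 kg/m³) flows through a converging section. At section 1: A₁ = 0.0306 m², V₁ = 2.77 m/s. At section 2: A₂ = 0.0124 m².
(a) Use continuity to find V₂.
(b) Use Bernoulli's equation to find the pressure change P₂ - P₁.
(a) Continuity: A₁V₁=A₂V₂ -> V₂=A₁V₁/A₂=0.0306*2.77/0.0124=6.84 m/s
(b) Bernoulli: P₂-P₁=0.5*rho*(V₁^2-V₂^2)/1000=0.5*1000*(2.77^2-6.84^2)/1000=-19.56 kPa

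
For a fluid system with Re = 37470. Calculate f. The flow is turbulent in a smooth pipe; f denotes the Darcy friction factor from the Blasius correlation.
Formula: f = \frac{0.316}{Re^{0.25}}
f = 0.316/37470^0.25 = 0.02271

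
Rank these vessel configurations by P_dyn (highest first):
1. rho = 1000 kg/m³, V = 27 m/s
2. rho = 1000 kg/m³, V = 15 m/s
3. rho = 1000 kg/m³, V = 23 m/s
Case 1: P_dyn = 364.5 kPa
Case 2: P_dyn = 112.5 kPa
Case 3: P_dyn = 264.5 kPa
Ranking (highest first): 1, 3, 2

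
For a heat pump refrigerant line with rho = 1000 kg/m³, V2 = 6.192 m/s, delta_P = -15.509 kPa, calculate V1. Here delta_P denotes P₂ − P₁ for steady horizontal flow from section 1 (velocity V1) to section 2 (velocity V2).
Formula: \Delta P = \frac{1}{2} \rho (V_1^2 - V_2^2)
Substituting knowns: -15.509 = 0.5·1000·(V1² − 6.192²)/1000
Solving for V1: V1 = √(6.192² + 2·(-15.509·1000)/1000) = 2.706 m/s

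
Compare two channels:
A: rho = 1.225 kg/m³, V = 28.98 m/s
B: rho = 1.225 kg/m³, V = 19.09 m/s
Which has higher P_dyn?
P_dyn(A) = 0.5144 kPa, P_dyn(B) = 0.2232 kPa. Answer: A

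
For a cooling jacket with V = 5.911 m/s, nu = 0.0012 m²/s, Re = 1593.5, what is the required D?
Formula: Re = \frac{V D}{\nu}
Substituting knowns: 1593.5 = 5.911·D/0.0012
Solving for D: D = 1593.5·0.0012/5.911 = 0.3235 m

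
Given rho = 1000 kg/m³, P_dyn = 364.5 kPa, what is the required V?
Formula: P_{dyn} = \frac{1}{2} \rho V^2
Substituting knowns: 364.5 = 0.5·1000·V²/1000
Solving for V: V = √(2·(364.5·1000)/1000) = 27 m/s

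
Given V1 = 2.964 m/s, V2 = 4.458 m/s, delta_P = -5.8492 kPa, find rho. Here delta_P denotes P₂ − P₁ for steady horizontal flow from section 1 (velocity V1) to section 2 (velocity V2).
Formula: \Delta P = \frac{1}{2} \rho (V_1^2 - V_2^2)
Substituting knowns: -5.8492 = 0.5·rho·(2.964² − 4.458²)/1000
Solving for rho: rho = 2·(-5.8492·1000)/(2.964² − 4.458²) = 1055 kg/m³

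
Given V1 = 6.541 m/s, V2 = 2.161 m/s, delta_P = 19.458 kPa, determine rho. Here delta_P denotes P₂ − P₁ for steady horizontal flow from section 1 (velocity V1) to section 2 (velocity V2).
Formula: \Delta P = \frac{1}{2} \rho (V_1^2 - V_2^2)
Substituting knowns: 19.458 = 0.5·rho·(6.541² − 2.161²)/1000
Solving for rho: rho = 2·(19.458·1000)/(6.541² − 2.161²) = 1021 kg/m³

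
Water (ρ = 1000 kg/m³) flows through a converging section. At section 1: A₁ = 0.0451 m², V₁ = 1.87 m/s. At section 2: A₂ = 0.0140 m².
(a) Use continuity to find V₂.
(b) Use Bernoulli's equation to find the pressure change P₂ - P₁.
(a) Continuity: A₁V₁=A₂V₂ -> V₂=A₁V₁/A₂=0.0451*1.87/0.0140=6.02 m/s
(b) Bernoulli: P₂-P₁=0.5*rho*(V₁^2-V₂^2)/1000=0.5*1000*(1.87^2-6.02^2)/1000=-16.37 kPa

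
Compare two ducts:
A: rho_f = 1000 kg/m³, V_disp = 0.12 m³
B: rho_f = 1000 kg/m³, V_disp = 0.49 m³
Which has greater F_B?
F_B(A) = 1177 N, F_B(B) = 4807 N. Answer: B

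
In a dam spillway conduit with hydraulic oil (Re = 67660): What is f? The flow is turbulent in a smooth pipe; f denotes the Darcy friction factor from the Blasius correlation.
Formula: f = \frac{0.316}{Re^{0.25}}
f = 0.316/67660^0.25 = 0.01959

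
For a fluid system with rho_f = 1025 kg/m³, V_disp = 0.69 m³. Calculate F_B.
Formula: F_B = \rho_f g V_{disp}
F_B = 1025·9.81·0.69 = 6938 N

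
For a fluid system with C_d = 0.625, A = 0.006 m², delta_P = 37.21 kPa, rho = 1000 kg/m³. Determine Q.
Formula: Q = C_d A \sqrt{\frac{2 \Delta P}{\rho}}
Q = 0.625·0.006·√(2·(37.21·1000)/1000)·1000 = 32.35 L/s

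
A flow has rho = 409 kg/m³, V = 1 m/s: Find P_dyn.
Formula: P_{dyn} = \frac{1}{2} \rho V^2
P_dyn = 0.5·409·1²/1000 = 0.2045 kPa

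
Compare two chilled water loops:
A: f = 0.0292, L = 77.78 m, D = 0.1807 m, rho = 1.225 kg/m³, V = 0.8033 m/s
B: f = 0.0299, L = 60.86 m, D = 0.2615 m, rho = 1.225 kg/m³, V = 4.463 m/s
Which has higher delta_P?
delta_P(A) = 0.004968 kPa, delta_P(B) = 0.0849 kPa. Answer: B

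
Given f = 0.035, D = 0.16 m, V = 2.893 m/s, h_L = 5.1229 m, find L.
Formula: h_L = f \frac{L}{D} \frac{V^2}{2g}
Substituting knowns: 5.1229 = 0.035·(L/0.16)·2.893²/(2·9.81)
Solving for L: L = 5.1229·2·9.81·0.16/(0.035·2.893²) = 54.9 m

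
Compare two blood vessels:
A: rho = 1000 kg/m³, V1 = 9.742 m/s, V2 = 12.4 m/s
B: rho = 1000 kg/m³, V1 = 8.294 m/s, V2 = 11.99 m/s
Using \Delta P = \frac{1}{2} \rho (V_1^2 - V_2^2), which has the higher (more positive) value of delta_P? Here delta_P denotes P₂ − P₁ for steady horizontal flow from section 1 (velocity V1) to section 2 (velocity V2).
delta_P(A) = -29.43 kPa, delta_P(B) = -37.48 kPa. Answer: A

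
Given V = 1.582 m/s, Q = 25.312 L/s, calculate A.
Formula: Q = A V
Substituting knowns: 25.312 = A·1.582·1000
Solving for A: A = (25.312/1000)/1.582 = 0.016 m²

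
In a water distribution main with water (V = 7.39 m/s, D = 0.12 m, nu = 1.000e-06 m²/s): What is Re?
Formula: Re = \frac{V D}{\nu}
Re = 7.39·0.12/1.000e-06 = 886800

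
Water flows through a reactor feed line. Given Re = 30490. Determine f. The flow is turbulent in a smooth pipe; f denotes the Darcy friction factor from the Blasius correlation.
Formula: f = \frac{0.316}{Re^{0.25}}
f = 0.316/30490^0.25 = 0.02391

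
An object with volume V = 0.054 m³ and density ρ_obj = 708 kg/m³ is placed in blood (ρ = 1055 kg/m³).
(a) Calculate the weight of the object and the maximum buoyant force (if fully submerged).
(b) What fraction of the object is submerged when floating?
(a) W=rho_obj*g*V=708*9.81*0.054=375.1 N; F_B(max)=rho*g*V=1055*9.81*0.054=558.9 N
(b) Floating fraction=rho_obj/rho=708/1055=0.671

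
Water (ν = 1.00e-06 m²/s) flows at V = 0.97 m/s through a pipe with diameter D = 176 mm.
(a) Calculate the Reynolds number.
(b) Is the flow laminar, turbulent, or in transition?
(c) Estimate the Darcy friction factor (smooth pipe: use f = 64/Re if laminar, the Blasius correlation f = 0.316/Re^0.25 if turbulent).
(a) Re = V·D/ν = 0.97·0.176/1.00e-06 = 170720
(b) Flow regime: turbulent (Re > 4000)
(c) Friction factor: f = 0.316/Re^0.25 = 0.316/170720^0.25 = 0.01555 (Blasius is strictly valid for Re ≲ 1e5; used here as the smooth-pipe estimate the problem specifies)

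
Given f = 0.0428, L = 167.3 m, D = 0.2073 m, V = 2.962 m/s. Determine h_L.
Formula: h_L = f \frac{L}{D} \frac{V^2}{2g}
h_L = 0.0428·(167.3/0.2073)·2.962²/(2·9.81) = 15.45 m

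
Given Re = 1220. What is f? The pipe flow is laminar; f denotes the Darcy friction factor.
Formula: f = \frac{64}{Re}
f = 64/1220 = 0.05246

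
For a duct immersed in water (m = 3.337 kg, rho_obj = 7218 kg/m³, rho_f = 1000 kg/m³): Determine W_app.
Formula: W_{app} = mg\left(1 - \frac{\rho_f}{\rho_{obj}}\right)
W_app = 3.337·9.81·(1 − 1000/7218) = 28.2 N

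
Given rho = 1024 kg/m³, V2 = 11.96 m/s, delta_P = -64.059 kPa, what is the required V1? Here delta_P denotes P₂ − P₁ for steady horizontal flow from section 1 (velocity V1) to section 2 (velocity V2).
Formula: \Delta P = \frac{1}{2} \rho (V_1^2 - V_2^2)
Substituting knowns: -64.059 = 0.5·1024·(V1² − 11.96²)/1000
Solving for V1: V1 = √(11.96² + 2·(-64.059·1000)/1024) = 4.234 m/s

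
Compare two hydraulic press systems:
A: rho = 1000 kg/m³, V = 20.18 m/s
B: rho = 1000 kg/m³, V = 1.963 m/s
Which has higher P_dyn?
P_dyn(A) = 203.6 kPa, P_dyn(B) = 1.927 kPa. Answer: A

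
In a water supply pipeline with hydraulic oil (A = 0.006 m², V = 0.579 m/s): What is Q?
Formula: Q = A V
Q = 0.006·0.579·1000 = 3.474 L/s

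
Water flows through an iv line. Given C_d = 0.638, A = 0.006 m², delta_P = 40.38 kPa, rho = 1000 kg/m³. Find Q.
Formula: Q = C_d A \sqrt{\frac{2 \Delta P}{\rho}}
Q = 0.638·0.006·√(2·(40.38·1000)/1000)·1000 = 34.4 L/s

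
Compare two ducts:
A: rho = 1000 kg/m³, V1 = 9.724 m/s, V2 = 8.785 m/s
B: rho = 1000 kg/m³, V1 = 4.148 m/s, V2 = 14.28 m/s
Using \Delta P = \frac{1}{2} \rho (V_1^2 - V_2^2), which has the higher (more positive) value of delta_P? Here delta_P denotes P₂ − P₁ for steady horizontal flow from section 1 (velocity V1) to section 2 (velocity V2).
delta_P(A) = 8.69 kPa, delta_P(B) = -93.36 kPa. Answer: A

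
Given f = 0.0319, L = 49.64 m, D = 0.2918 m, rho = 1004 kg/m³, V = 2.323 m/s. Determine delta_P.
Formula: \Delta P = f \frac{L}{D} \frac{\rho V^2}{2}
delta_P = 0.0319·(49.64/0.2918)·0.5·1004·2.323²/1000 = 14.7 kPa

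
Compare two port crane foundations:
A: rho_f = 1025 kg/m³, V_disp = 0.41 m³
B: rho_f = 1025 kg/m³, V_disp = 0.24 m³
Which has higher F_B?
F_B(A) = 4123 N, F_B(B) = 2413 N. Answer: A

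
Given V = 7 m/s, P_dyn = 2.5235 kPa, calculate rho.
Formula: P_{dyn} = \frac{1}{2} \rho V^2
Substituting knowns: 2.5235 = 0.5·rho·7²/1000
Solving for rho: rho = 2·(2.5235·1000)/7² = 103 kg/m³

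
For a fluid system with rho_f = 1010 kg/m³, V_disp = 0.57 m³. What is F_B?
Formula: F_B = \rho_f g V_{disp}
F_B = 1010·9.81·0.57 = 5648 N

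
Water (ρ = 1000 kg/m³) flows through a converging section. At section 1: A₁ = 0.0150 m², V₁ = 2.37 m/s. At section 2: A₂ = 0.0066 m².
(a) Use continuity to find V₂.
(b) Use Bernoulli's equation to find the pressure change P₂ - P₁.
(a) Continuity: A₁V₁=A₂V₂ -> V₂=A₁V₁/A₂=0.0150*2.37/0.0066=5.39 m/s
(b) Bernoulli: P₂-P₁=0.5*rho*(V₁^2-V₂^2)/1000=0.5*1000*(2.37^2-5.39^2)/1000=-11.72 kPa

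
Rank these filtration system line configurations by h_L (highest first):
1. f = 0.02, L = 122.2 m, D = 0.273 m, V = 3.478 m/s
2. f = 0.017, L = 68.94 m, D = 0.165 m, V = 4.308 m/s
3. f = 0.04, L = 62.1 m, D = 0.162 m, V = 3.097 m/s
Case 1: h_L = 5.519 m
Case 2: h_L = 6.719 m
Case 3: h_L = 7.496 m
Ranking (highest first): 3, 2, 1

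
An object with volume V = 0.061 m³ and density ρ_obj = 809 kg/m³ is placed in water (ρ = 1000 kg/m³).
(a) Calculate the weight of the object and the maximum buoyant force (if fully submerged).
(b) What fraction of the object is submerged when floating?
(a) W=rho_obj*g*V=809*9.81*0.061=484.1 N; F_B(max)=rho*g*V=1000*9.81*0.061=598.4 N
(b) Floating fraction=rho_obj/rho=809/1000=0.809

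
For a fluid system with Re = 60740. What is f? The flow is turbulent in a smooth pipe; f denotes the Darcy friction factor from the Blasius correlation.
Formula: f = \frac{0.316}{Re^{0.25}}
f = 0.316/60740^0.25 = 0.02013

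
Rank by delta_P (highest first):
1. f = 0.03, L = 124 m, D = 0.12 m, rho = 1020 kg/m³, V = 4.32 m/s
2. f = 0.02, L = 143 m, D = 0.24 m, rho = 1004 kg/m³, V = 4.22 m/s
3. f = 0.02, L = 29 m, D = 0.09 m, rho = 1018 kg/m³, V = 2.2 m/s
Case 1: delta_P = 295.1 kPa
Case 2: delta_P = 106.5 kPa
Case 3: delta_P = 15.88 kPa
Ranking (highest first): 1, 2, 3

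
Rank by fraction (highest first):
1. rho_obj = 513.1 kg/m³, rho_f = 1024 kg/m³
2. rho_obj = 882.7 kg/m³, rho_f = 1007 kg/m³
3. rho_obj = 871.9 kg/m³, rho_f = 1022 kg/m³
Case 1: fraction = 0.5011
Case 2: fraction = 0.8766
Case 3: fraction = 0.8531
Ranking (highest first): 2, 3, 1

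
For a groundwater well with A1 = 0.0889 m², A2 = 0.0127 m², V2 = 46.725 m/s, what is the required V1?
Formula: V_2 = \frac{A_1 V_1}{A_2}
Substituting knowns: 46.725 = 0.0889·V1/0.0127
Solving for V1: V1 = 46.725·0.0127/0.0889 = 6.675 m/s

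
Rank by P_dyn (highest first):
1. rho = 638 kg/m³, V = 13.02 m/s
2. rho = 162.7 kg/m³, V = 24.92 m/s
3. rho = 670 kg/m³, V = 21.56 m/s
Case 1: P_dyn = 54.08 kPa
Case 2: P_dyn = 50.52 kPa
Case 3: P_dyn = 155.7 kPa
Ranking (highest first): 3, 1, 2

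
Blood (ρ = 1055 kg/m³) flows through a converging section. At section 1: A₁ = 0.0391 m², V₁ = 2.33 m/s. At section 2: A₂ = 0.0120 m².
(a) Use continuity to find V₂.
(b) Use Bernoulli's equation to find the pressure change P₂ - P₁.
(a) Continuity: A₁V₁=A₂V₂ -> V₂=A₁V₁/A₂=0.0391*2.33/0.0120=7.59 m/s
(b) Bernoulli: P₂-P₁=0.5*rho*(V₁^2-V₂^2)/1000=0.5*1055*(2.33^2-7.59^2)/1000=-27.52 kPa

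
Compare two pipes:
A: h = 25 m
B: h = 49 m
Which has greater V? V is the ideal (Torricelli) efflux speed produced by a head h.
V(A) = 22.15 m/s, V(B) = 31.01 m/s. Answer: B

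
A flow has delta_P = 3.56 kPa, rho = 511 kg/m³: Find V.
Formula: V = \sqrt{\frac{2 \Delta P}{\rho}}
V = √(2·(3.56·1000)/511) = 3.733 m/s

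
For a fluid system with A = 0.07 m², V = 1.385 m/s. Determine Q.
Formula: Q = A V
Q = 0.07·1.385·1000 = 96.95 L/s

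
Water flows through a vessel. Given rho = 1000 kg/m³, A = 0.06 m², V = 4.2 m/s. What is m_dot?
Formula: \dot{m} = \rho A V
m_dot = 1000·0.06·4.2 = 252 kg/s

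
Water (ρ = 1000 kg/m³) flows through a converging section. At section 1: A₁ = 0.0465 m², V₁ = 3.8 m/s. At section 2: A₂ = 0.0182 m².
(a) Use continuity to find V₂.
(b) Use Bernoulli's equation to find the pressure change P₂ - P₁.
(a) Continuity: A₁V₁=A₂V₂ -> V₂=A₁V₁/A₂=0.0465*3.8/0.0182=9.71 m/s
(b) Bernoulli: P₂-P₁=0.5*rho*(V₁^2-V₂^2)/1000=0.5*1000*(3.8^2-9.71^2)/1000=-39.92 kPa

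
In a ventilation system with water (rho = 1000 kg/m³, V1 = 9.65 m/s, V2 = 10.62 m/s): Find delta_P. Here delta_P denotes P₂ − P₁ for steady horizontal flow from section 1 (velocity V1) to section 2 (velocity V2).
Formula: \Delta P = \frac{1}{2} \rho (V_1^2 - V_2^2)
delta_P = 0.5·1000·(9.65² − 10.62²)/1000 = -9.831 kPa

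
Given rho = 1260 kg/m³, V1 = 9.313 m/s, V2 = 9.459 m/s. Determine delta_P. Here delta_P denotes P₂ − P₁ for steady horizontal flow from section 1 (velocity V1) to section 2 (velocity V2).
Formula: \Delta P = \frac{1}{2} \rho (V_1^2 - V_2^2)
delta_P = 0.5·1260·(9.313² − 9.459²)/1000 = -1.727 kPa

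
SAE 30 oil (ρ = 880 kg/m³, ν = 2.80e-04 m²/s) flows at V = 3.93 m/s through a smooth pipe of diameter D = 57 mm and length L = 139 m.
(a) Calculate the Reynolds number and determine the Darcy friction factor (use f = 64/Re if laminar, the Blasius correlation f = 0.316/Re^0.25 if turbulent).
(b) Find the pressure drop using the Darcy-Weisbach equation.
(a) Re = V·D/ν = 3.93·0.057/2.80e-04 = 800.04 → laminar (Re < 2300); f = 64/Re = 64/800.04 = 0.079996
(b) Darcy-Weisbach: ΔP = f·(L/D)·½ρV²/1000 = 0.079996·(139/0.057)·½·880·3.93²/1000 = 1326 kPa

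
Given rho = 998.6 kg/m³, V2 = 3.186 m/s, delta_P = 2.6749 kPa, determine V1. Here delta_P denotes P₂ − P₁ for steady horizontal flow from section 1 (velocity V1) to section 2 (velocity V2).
Formula: \Delta P = \frac{1}{2} \rho (V_1^2 - V_2^2)
Substituting knowns: 2.6749 = 0.5·998.6·(V1² − 3.186²)/1000
Solving for V1: V1 = √(3.186² + 2·(2.6749·1000)/998.6) = 3.938 m/s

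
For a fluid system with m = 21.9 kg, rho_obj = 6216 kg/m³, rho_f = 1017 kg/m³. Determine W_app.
Formula: W_{app} = mg\left(1 - \frac{\rho_f}{\rho_{obj}}\right)
W_app = 21.9·9.81·(1 − 1017/6216) = 179.7 N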